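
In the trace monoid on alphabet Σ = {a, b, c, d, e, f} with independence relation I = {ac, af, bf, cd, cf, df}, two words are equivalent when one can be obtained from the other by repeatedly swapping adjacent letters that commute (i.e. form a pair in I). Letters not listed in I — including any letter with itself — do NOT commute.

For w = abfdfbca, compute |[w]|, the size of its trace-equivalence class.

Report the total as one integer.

56

drop 0:a onto floor
drop 1:b onto {0:a}
drop 2:f onto floor
drop 3:d onto {1:b}
drop 4:f onto {2:f}
drop 5:b onto {3:d}
drop 6:c onto {5:b}
drop 7:a onto {5:b}
ground layer = {0:a, 2:f}
drop-orders for the pieces not yet dropped (sum over which currently-grounded one goes next):
  1 to go: {4} 1  {6} 1  {7} 1
  2 to go: {2,4} 1  {4,6} 2  {4,7} 2  {6,7} 2
  3 to go: {2,4,6} 3  {2,4,7} 3  {4,6,7} 6  {5,6,7} 2
  4 to go: {2,4,6,7} 12  {3,5,6,7} 2  {4,5,6,7} 8
  5 to go: {1,3,5,6,7} 2  {2,4,5,6,7} 20  {3,4,5,6,7} 10
  6 to go: {0,1,3,5,6,7} 2  {1,3,4,5,6,7} 12  {2,3,4,5,6,7} 30
  if 0:a drops first: 42 orders
  if 2:f drops first: 14 orders
heap linearizations: 56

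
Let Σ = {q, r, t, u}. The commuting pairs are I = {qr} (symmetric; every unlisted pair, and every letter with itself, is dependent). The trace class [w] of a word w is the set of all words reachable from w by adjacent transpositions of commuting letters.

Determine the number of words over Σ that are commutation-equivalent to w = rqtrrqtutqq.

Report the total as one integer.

6

#0=r has no predecessor
#1=q has no predecessor
#2=t depends on [0:r, 1:q]
#3=r depends on [2:t]
#4=r depends on [3:r]
#5=q depends on [2:t]
#6=t depends on [4:r, 5:q]
#7=u depends on [6:t]
#8=t depends on [7:u]
#9=q depends on [8:t]
#10=q depends on [9:q]
sources: [0:r, 1:q]
N(rest) = Σ N(rest − s) over sources s of rest; N(one piece) = 1:
  size 1 → [10]=1
  size 2 → [9,10]=1
  size 3 → [8,9,10]=1
  size 4 → [7,8,9,10]=1
  size 5 → [6,7,8,9,10]=1
  size 6 → [4,6,7,8,9,10]=1  [5,6,7,8,9,10]=1
  size 7 → [3,4,6,7,8,9,10]=1  [4,5,6,7,8,9,10]=2
  size 8 → [3,4,5,6,7,8,9,10]=3
  size 9 → [2,3,4,5,6,7,8,9,10]=3
  first=0(r) contributes 3
  first=1(q) contributes 3
|[w]| = 6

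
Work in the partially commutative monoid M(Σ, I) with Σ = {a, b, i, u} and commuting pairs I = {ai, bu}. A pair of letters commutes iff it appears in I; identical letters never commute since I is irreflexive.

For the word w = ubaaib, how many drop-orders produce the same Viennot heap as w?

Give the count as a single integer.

6

0(u) covers ∅
1(b) covers ∅
2(a) covers 0:u, 1:b
3(a) covers 2:a
4(i) covers 0:u, 1:b
5(b) covers 3:a, 4:i
floor of heap: 0:u, 1:b
completions by unplaced set U, small U first (add the entries for U minus each lowest piece of U):
  |U|=1: {5}:1
  |U|=2: {3,5}:1  {4,5}:1
  |U|=3: {2,3,5}:1  {3,4,5}:2
  |U|=4: {2,3,4,5}:3
  start at 0(u): 3
  start at 1(b): 3
sum over floor = 6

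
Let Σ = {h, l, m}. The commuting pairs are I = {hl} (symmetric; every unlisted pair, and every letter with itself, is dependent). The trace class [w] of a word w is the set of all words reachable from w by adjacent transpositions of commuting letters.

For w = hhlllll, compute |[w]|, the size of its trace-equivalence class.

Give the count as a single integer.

21

piece 0:h — minimal
piece 1:h rests on {0:h}
piece 2:l — minimal
piece 3:l rests on {2:l}
piece 4:l rests on {3:l}
piece 5:l rests on {4:l}
piece 6:l rests on {5:l}
minimal pieces: {0:h, 2:l}
ways to finish when only these pieces remain (= sum over removing one remaining piece with nothing left below it):
  1 left: {1}→1  {6}→1
  2 left: {0,1}→1  {1,6}→2  {5,6}→1
  3 left: {0,1,6}→3  {1,5,6}→3  {4,5,6}→1
  4 left: {0,1,5,6}→6  {1,4,5,6}→4  {3,4,5,6}→1
  5 left: {0,1,4,5,6}→10  {1,3,4,5,6}→5  {2,3,4,5,6}→1
  placing 0:h first → 6 extensions
  placing 2:l first → 15 extensions
total linear extensions = 21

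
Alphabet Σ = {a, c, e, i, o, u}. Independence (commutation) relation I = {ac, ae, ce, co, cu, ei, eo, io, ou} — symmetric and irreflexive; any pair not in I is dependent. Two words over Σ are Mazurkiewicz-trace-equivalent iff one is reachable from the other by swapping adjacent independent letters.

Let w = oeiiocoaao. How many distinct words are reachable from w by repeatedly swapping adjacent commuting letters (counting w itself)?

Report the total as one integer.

#0=o has no predecessor
#1=e has no predecessor
#2=i has no predecessor
#3=i depends on [2:i]
#4=o depends on [0:o]
#5=c depends on [3:i]
#6=o depends on [4:o]
#7=a depends on [3:i, 6:o]
#8=a depends on [7:a]
#9=o depends on [8:a]
sources: [0:o, 1:e, 2:i]
N(rest) = Σ N(rest − s) over sources s of rest; N(one piece) = 1:
  size 1 → [1]=1  [5]=1  [9]=1
  size 2 → [1,5]=2  [1,9]=2  [5,9]=2  [8,9]=1
  size 3 → [1,5,9]=6  [1,8,9]=3  [5,8,9]=3  [7,8,9]=1
  size 4 → [1,5,8,9]=12  [1,7,8,9]=4  [5,7,8,9]=4  [6,7,8,9]=1
  size 5 → [1,5,7,8,9]=20  [1,6,7,8,9]=5  [3,5,7,8,9]=4  [4,6,7,8,9]=1  [5,6,7,8,9]=5
  size 6 → [0,4,6,7,8,9]=1  [1,3,5,7,8,9]=24  [1,4,6,7,8,9]=6  [1,5,6,7,8,9]=30  [2,3,5,7,8,9]=4  [3,5,6,7,8,9]=9  [4,5,6,7,8,9]=6
  size 7 → [0,1,4,6,7,8,9]=7  [0,4,5,6,7,8,9]=7  [1,2,3,5,7,8,9]=28  [1,3,5,6,7,8,9]=63  [1,4,5,6,7,8,9]=42  [2,3,5,6,7,8,9]=13  [3,4,5,6,7,8,9]=15
  size 8 → [0,1,4,5,6,7,8,9]=56  [0,3,4,5,6,7,8,9]=22  [1,2,3,5,6,7,8,9]=104  [1,3,4,5,6,7,8,9]=120  [2,3,4,5,6,7,8,9]=28
  first=0(o) contributes 252
  first=1(e) contributes 50
  first=2(i) contributes 198
|[w]| = 500

500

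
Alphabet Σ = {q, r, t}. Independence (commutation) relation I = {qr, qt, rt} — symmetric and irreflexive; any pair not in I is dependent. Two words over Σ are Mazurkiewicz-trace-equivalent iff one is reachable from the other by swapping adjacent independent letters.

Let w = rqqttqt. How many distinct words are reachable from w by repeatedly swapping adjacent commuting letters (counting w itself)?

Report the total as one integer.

140

piece 0:r — minimal
piece 1:q — minimal
piece 2:q rests on {1:q}
piece 3:t — minimal
piece 4:t rests on {3:t}
piece 5:q rests on {2:q}
piece 6:t rests on {4:t}
minimal pieces: {0:r, 1:q, 3:t}
ways to finish when only these pieces remain (= sum over removing one remaining piece with nothing left below it):
  1 left: {0}→1  {5}→1  {6}→1
  2 left: {0,5}→2  {0,6}→2  {2,5}→1  {4,6}→1  {5,6}→2
  3 left: {0,2,5}→3  {0,4,6}→3  {0,5,6}→6  {1,2,5}→1  {2,5,6}→3  {3,4,6}→1  {4,5,6}→3
  4 left: {0,1,2,5}→4  {0,2,5,6}→12  {0,3,4,6}→4  {0,4,5,6}→12  {1,2,5,6}→4  {2,4,5,6}→6  {3,4,5,6}→4
  5 left: {0,1,2,5,6}→20  {0,2,4,5,6}→30  {0,3,4,5,6}→20  {1,2,4,5,6}→10  {2,3,4,5,6}→10
  placing 0:r first → 20 extensions
  placing 1:q first → 60 extensions
  placing 3:t first → 60 extensions
total linear extensions = 140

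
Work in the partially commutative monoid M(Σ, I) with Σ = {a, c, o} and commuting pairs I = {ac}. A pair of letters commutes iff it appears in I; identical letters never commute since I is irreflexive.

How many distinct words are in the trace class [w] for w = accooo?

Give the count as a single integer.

0(a) covers ∅
1(c) covers ∅
2(c) covers 1:c
3(o) covers 0:a, 2:c
4(o) covers 3:o
5(o) covers 4:o
floor of heap: 0:a, 1:c
completions by unplaced set U, small U first (add the entries for U minus each lowest piece of U):
  |U|=1: {5}:1
  |U|=2: {4,5}:1
  |U|=3: {3,4,5}:1
  |U|=4: {0,3,4,5}:1  {2,3,4,5}:1
  start at 0(a): 1
  start at 1(c): 2
sum over floor = 3

3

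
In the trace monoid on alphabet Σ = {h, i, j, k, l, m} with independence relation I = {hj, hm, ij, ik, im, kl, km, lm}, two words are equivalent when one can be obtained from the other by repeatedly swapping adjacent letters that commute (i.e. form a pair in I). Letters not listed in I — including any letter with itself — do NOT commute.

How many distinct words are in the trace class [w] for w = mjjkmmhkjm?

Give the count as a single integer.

10

0(m) covers ∅
1(j) covers 0:m
2(j) covers 1:j
3(k) covers 2:j
4(m) covers 2:j
5(m) covers 4:m
6(h) covers 3:k
7(k) covers 6:h
8(j) covers 5:m, 7:k
9(m) covers 8:j
floor of heap: 0:m
completions by unplaced set U, small U first (add the entries for U minus each lowest piece of U):
  |U|=1: {9}:1
  |U|=2: {8,9}:1
  |U|=3: {5,8,9}:1  {7,8,9}:1
  |U|=4: {4,5,8,9}:1  {5,7,8,9}:2  {6,7,8,9}:1
  |U|=5: {3,6,7,8,9}:1  {4,5,7,8,9}:3  {5,6,7,8,9}:3
  |U|=6: {3,5,6,7,8,9}:4  {4,5,6,7,8,9}:6
  |U|=7: {3,4,5,6,7,8,9}:10
  |U|=8: {2,3,4,5,6,7,8,9}:10
  start at 0(m): 10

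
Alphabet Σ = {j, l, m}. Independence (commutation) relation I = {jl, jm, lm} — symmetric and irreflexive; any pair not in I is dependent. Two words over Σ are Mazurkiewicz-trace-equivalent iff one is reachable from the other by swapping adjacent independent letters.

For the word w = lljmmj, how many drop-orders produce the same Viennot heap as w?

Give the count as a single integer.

90

#0=l has no predecessor
#1=l depends on [0:l]
#2=j has no predecessor
#3=m has no predecessor
#4=m depends on [3:m]
#5=j depends on [2:j]
sources: [0:l, 2:j, 3:m]
N(rest) = Σ N(rest − s) over sources s of rest; N(one piece) = 1:
  size 1 → [1]=1  [4]=1  [5]=1
  size 2 → [0,1]=1  [1,4]=2  [1,5]=2  [2,5]=1  [3,4]=1  [4,5]=2
  size 3 → [0,1,4]=3  [0,1,5]=3  [1,2,5]=3  [1,3,4]=3  [1,4,5]=6  [2,4,5]=3  [3,4,5]=3
  size 4 → [0,1,2,5]=6  [0,1,3,4]=6  [0,1,4,5]=12  [1,2,4,5]=12  [1,3,4,5]=12  [2,3,4,5]=6
  first=0(l) contributes 30
  first=2(j) contributes 30
  first=3(m) contributes 30
|[w]| = 90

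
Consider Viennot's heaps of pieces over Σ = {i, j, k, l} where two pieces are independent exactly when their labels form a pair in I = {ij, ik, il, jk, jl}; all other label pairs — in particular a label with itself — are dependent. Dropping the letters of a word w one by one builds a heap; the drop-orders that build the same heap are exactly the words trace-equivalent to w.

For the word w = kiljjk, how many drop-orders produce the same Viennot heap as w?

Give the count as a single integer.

piece 0:k — minimal
piece 1:i — minimal
piece 2:l rests on {0:k}
piece 3:j — minimal
piece 4:j rests on {3:j}
piece 5:k rests on {2:l}
minimal pieces: {0:k, 1:i, 3:j}
ways to finish when only these pieces remain (= sum over removing one remaining piece with nothing left below it):
  1 left: {1}→1  {4}→1  {5}→1
  2 left: {1,4}→2  {1,5}→2  {2,5}→1  {3,4}→1  {4,5}→2
  3 left: {0,2,5}→1  {1,2,5}→3  {1,3,4}→3  {1,4,5}→6  {2,4,5}→3  {3,4,5}→3
  4 left: {0,1,2,5}→4  {0,2,4,5}→4  {1,2,4,5}→12  {1,3,4,5}→12  {2,3,4,5}→6
  placing 0:k first → 30 extensions
  placing 1:i first → 10 extensions
  placing 3:j first → 20 extensions
total linear extensions = 60

60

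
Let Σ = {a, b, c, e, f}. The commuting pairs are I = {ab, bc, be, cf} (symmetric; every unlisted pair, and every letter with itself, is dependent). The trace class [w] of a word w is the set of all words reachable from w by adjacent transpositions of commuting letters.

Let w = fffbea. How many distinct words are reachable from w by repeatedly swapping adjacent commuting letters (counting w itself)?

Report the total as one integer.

3

#0=f has no predecessor
#1=f depends on [0:f]
#2=f depends on [1:f]
#3=b depends on [2:f]
#4=e depends on [2:f]
#5=a depends on [4:e]
sources: [0:f]
N(rest) = Σ N(rest − s) over sources s of rest; N(one piece) = 1:
  size 1 → [3]=1  [5]=1
  size 2 → [3,5]=2  [4,5]=1
  size 3 → [3,4,5]=3
  size 4 → [2,3,4,5]=3
  first=0(f) contributes 3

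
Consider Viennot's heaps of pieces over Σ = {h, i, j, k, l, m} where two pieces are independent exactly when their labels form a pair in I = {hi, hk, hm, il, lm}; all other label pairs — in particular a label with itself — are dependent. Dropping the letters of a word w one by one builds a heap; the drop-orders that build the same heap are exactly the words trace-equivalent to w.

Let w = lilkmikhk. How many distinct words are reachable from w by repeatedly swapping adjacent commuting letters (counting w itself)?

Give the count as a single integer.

#0=l has no predecessor
#1=i has no predecessor
#2=l depends on [0:l]
#3=k depends on [1:i, 2:l]
#4=m depends on [3:k]
#5=i depends on [4:m]
#6=k depends on [5:i]
#7=h depends on [2:l]
#8=k depends on [6:k]
sources: [0:l, 1:i]
N(rest) = Σ N(rest − s) over sources s of rest; N(one piece) = 1:
  size 1 → [7]=1  [8]=1
  size 2 → [6,8]=1  [7,8]=2
  size 3 → [5,6,8]=1  [6,7,8]=3
  size 4 → [4,5,6,8]=1  [5,6,7,8]=4
  size 5 → [3,4,5,6,8]=1  [4,5,6,7,8]=5
  size 6 → [1,3,4,5,6,8]=1  [3,4,5,6,7,8]=6
  size 7 → [1,3,4,5,6,7,8]=7  [2,3,4,5,6,7,8]=6
  first=0(l) contributes 13
  first=1(i) contributes 6
|[w]| = 19

19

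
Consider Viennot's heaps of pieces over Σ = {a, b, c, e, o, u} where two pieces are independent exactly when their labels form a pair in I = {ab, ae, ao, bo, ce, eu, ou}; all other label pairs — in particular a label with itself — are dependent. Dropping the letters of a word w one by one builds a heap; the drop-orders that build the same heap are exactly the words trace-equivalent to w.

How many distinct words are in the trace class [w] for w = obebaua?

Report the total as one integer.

10

0(o) covers ∅
1(b) covers ∅
2(e) covers 0:o, 1:b
3(b) covers 2:e
4(a) covers ∅
5(u) covers 3:b, 4:a
6(a) covers 5:u
floor of heap: 0:o, 1:b, 4:a
completions by unplaced set U, small U first (add the entries for U minus each lowest piece of U):
  |U|=1: {6}:1
  |U|=2: {5,6}:1
  |U|=3: {3,5,6}:1  {4,5,6}:1
  |U|=4: {2,3,5,6}:1  {3,4,5,6}:2
  |U|=5: {0,2,3,5,6}:1  {1,2,3,5,6}:1  {2,3,4,5,6}:3
  start at 0(o): 4
  start at 1(b): 4
  start at 4(a): 2
sum over floor = 10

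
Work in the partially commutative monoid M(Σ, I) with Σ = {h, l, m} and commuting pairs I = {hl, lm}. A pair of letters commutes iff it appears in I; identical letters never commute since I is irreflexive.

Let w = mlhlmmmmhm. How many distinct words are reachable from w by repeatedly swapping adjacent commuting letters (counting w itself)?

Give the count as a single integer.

#0=m has no predecessor
#1=l has no predecessor
#2=h depends on [0:m]
#3=l depends on [1:l]
#4=m depends on [2:h]
#5=m depends on [4:m]
#6=m depends on [5:m]
#7=m depends on [6:m]
#8=h depends on [7:m]
#9=m depends on [8:h]
sources: [0:m, 1:l]
N(rest) = Σ N(rest − s) over sources s of rest; N(one piece) = 1:
  size 1 → [3]=1  [9]=1
  size 2 → [1,3]=1  [3,9]=2  [8,9]=1
  size 3 → [1,3,9]=3  [3,8,9]=3  [7,8,9]=1
  size 4 → [1,3,8,9]=6  [3,7,8,9]=4  [6,7,8,9]=1
  size 5 → [1,3,7,8,9]=10  [3,6,7,8,9]=5  [5,6,7,8,9]=1
  size 6 → [1,3,6,7,8,9]=15  [3,5,6,7,8,9]=6  [4,5,6,7,8,9]=1
  size 7 → [1,3,5,6,7,8,9]=21  [2,4,5,6,7,8,9]=1  [3,4,5,6,7,8,9]=7
  size 8 → [0,2,4,5,6,7,8,9]=1  [1,3,4,5,6,7,8,9]=28  [2,3,4,5,6,7,8,9]=8
  first=0(m) contributes 36
  first=1(l) contributes 9
|[w]| = 45

45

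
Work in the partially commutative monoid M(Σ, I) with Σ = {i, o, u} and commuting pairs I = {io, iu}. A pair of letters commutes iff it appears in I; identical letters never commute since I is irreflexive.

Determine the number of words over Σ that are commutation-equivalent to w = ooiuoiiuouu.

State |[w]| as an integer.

165

#0=o has no predecessor
#1=o depends on [0:o]
#2=i has no predecessor
#3=u depends on [1:o]
#4=o depends on [3:u]
#5=i depends on [2:i]
#6=i depends on [5:i]
#7=u depends on [4:o]
#8=o depends on [7:u]
#9=u depends on [8:o]
#10=u depends on [9:u]
sources: [0:o, 2:i]
N(rest) = Σ N(rest − s) over sources s of rest; N(one piece) = 1:
  size 1 → [6]=1  [10]=1
  size 2 → [5,6]=1  [6,10]=2  [9,10]=1
  size 3 → [2,5,6]=1  [5,6,10]=3  [6,9,10]=3  [8,9,10]=1
  size 4 → [2,5,6,10]=4  [5,6,9,10]=6  [6,8,9,10]=4  [7,8,9,10]=1
  size 5 → [2,5,6,9,10]=10  [4,7,8,9,10]=1  [5,6,8,9,10]=10  [6,7,8,9,10]=5
  size 6 → [2,5,6,8,9,10]=20  [3,4,7,8,9,10]=1  [4,6,7,8,9,10]=6  [5,6,7,8,9,10]=15
  size 7 → [1,3,4,7,8,9,10]=1  [2,5,6,7,8,9,10]=35  [3,4,6,7,8,9,10]=7  [4,5,6,7,8,9,10]=21
  size 8 → [0,1,3,4,7,8,9,10]=1  [1,3,4,6,7,8,9,10]=8  [2,4,5,6,7,8,9,10]=56  [3,4,5,6,7,8,9,10]=28
  size 9 → [0,1,3,4,6,7,8,9,10]=9  [1,3,4,5,6,7,8,9,10]=36  [2,3,4,5,6,7,8,9,10]=84
  first=0(o) contributes 120
  first=2(i) contributes 45
|[w]| = 165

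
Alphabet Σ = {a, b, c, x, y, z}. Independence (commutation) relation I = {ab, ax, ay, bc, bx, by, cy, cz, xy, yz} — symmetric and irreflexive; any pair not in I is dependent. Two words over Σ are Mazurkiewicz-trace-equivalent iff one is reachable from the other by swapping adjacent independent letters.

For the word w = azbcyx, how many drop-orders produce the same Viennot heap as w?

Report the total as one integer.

30

#0=a has no predecessor
#1=z depends on [0:a]
#2=b depends on [1:z]
#3=c depends on [0:a]
#4=y has no predecessor
#5=x depends on [1:z, 3:c]
sources: [0:a, 4:y]
N(rest) = Σ N(rest − s) over sources s of rest; N(one piece) = 1:
  size 1 → [2]=1  [4]=1  [5]=1
  size 2 → [2,4]=2  [2,5]=2  [3,5]=1  [4,5]=2
  size 3 → [1,2,5]=2  [2,3,5]=3  [2,4,5]=6  [3,4,5]=3
  size 4 → [1,2,3,5]=5  [1,2,4,5]=8  [2,3,4,5]=12
  first=0(a) contributes 25
  first=4(y) contributes 5
|[w]| = 30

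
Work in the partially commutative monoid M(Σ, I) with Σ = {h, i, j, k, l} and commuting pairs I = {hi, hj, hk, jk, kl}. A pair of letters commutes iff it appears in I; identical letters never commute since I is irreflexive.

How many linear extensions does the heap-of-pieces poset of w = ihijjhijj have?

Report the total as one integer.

36

0(i) covers ∅
1(h) covers ∅
2(i) covers 0:i
3(j) covers 2:i
4(j) covers 3:j
5(h) covers 1:h
6(i) covers 4:j
7(j) covers 6:i
8(j) covers 7:j
floor of heap: 0:i, 1:h
completions by unplaced set U, small U first (add the entries for U minus each lowest piece of U):
  |U|=1: {5}:1  {8}:1
  |U|=2: {1,5}:1  {5,8}:2  {7,8}:1
  |U|=3: {1,5,8}:3  {5,7,8}:3  {6,7,8}:1
  |U|=4: {1,5,7,8}:6  {4,6,7,8}:1  {5,6,7,8}:4
  |U|=5: {1,5,6,7,8}:10  {3,4,6,7,8}:1  {4,5,6,7,8}:5
  |U|=6: {1,4,5,6,7,8}:15  {2,3,4,6,7,8}:1  {3,4,5,6,7,8}:6
  |U|=7: {0,2,3,4,6,7,8}:1  {1,3,4,5,6,7,8}:21  {2,3,4,5,6,7,8}:7
  start at 0(i): 28
  start at 1(h): 8
sum over floor = 36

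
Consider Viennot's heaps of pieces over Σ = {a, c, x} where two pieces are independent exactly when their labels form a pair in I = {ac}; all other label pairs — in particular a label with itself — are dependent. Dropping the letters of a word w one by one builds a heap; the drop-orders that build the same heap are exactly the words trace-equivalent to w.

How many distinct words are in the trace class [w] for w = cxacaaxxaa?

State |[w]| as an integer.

4

drop 0:c onto floor
drop 1:x onto {0:c}
drop 2:a onto {1:x}
drop 3:c onto {1:x}
drop 4:a onto {2:a}
drop 5:a onto {4:a}
drop 6:x onto {3:c, 5:a}
drop 7:x onto {6:x}
drop 8:a onto {7:x}
drop 9:a onto {8:a}
ground layer = {0:c}
drop-orders for the pieces not yet dropped (sum over which currently-grounded one goes next):
  1 to go: {9} 1
  2 to go: {8,9} 1
  3 to go: {7,8,9} 1
  4 to go: {6,7,8,9} 1
  5 to go: {3,6,7,8,9} 1  {5,6,7,8,9} 1
  6 to go: {3,5,6,7,8,9} 2  {4,5,6,7,8,9} 1
  7 to go: {2,4,5,6,7,8,9} 1  {3,4,5,6,7,8,9} 3
  8 to go: {2,3,4,5,6,7,8,9} 4
  if 0:c drops first: 4 orders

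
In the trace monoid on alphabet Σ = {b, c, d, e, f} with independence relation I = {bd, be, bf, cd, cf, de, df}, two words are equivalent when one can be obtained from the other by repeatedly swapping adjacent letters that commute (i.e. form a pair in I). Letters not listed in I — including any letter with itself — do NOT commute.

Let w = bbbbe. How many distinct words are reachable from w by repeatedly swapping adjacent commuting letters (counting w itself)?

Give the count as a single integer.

5

0(b) covers ∅
1(b) covers 0:b
2(b) covers 1:b
3(b) covers 2:b
4(e) covers ∅
floor of heap: 0:b, 4:e
completions by unplaced set U, small U first (add the entries for U minus each lowest piece of U):
  |U|=1: {3}:1  {4}:1
  |U|=2: {2,3}:1  {3,4}:2
  |U|=3: {1,2,3}:1  {2,3,4}:3
  start at 0(b): 4
  start at 4(e): 1
sum over floor = 5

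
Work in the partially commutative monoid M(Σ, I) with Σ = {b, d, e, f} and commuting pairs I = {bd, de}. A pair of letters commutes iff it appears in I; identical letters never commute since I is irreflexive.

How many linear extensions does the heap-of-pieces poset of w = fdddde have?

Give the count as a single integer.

5

#0=f has no predecessor
#1=d depends on [0:f]
#2=d depends on [1:d]
#3=d depends on [2:d]
#4=d depends on [3:d]
#5=e depends on [0:f]
sources: [0:f]
N(rest) = Σ N(rest − s) over sources s of rest; N(one piece) = 1:
  size 1 → [4]=1  [5]=1
  size 2 → [3,4]=1  [4,5]=2
  size 3 → [2,3,4]=1  [3,4,5]=3
  size 4 → [1,2,3,4]=1  [2,3,4,5]=4
  first=0(f) contributes 5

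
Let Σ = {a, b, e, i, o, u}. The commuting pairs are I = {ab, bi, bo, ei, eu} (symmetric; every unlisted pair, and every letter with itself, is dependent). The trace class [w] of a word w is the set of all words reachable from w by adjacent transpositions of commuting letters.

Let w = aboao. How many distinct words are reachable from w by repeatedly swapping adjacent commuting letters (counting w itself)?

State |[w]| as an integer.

5

drop 0:a onto floor
drop 1:b onto floor
drop 2:o onto {0:a}
drop 3:a onto {2:o}
drop 4:o onto {3:a}
ground layer = {0:a, 1:b}
drop-orders for the pieces not yet dropped (sum over which currently-grounded one goes next):
  1 to go: {1} 1  {4} 1
  2 to go: {1,4} 2  {3,4} 1
  3 to go: {1,3,4} 3  {2,3,4} 1
  if 0:a drops first: 4 orders
  if 1:b drops first: 1 orders
heap linearizations: 5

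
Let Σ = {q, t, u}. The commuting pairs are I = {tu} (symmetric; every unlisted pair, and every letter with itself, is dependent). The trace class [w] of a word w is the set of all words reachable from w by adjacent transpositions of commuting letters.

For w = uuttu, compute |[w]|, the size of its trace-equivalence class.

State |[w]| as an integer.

10

drop 0:u onto floor
drop 1:u onto {0:u}
drop 2:t onto floor
drop 3:t onto {2:t}
drop 4:u onto {1:u}
ground layer = {0:u, 2:t}
drop-orders for the pieces not yet dropped (sum over which currently-grounded one goes next):
  1 to go: {3} 1  {4} 1
  2 to go: {1,4} 1  {2,3} 1  {3,4} 2
  3 to go: {0,1,4} 1  {1,3,4} 3  {2,3,4} 3
  if 0:u drops first: 6 orders
  if 2:t drops first: 4 orders
heap linearizations: 10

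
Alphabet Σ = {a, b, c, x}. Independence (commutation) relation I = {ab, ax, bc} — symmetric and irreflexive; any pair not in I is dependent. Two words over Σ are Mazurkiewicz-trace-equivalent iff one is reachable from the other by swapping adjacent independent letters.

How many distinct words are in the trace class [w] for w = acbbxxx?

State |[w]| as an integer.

piece 0:a — minimal
piece 1:c rests on {0:a}
piece 2:b — minimal
piece 3:b rests on {2:b}
piece 4:x rests on {1:c, 3:b}
piece 5:x rests on {4:x}
piece 6:x rests on {5:x}
minimal pieces: {0:a, 2:b}
ways to finish when only these pieces remain (= sum over removing one remaining piece with nothing left below it):
  1 left: {6}→1
  2 left: {5,6}→1
  3 left: {4,5,6}→1
  4 left: {1,4,5,6}→1  {3,4,5,6}→1
  5 left: {0,1,4,5,6}→1  {1,3,4,5,6}→2  {2,3,4,5,6}→1
  placing 0:a first → 3 extensions
  placing 2:b first → 3 extensions
total linear extensions = 6

6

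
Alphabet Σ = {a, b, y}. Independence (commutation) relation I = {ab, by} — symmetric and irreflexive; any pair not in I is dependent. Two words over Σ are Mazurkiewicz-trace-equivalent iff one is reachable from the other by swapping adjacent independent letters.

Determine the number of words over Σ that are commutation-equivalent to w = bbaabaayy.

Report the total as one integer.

0(b) covers ∅
1(b) covers 0:b
2(a) covers ∅
3(a) covers 2:a
4(b) covers 1:b
5(a) covers 3:a
6(a) covers 5:a
7(y) covers 6:a
8(y) covers 7:y
floor of heap: 0:b, 2:a
completions by unplaced set U, small U first (add the entries for U minus each lowest piece of U):
  |U|=1: {4}:1  {8}:1
  |U|=2: {1,4}:1  {4,8}:2  {7,8}:1
  |U|=3: {0,1,4}:1  {1,4,8}:3  {4,7,8}:3  {6,7,8}:1
  |U|=4: {0,1,4,8}:4  {1,4,7,8}:6  {4,6,7,8}:4  {5,6,7,8}:1
  |U|=5: {0,1,4,7,8}:10  {1,4,6,7,8}:10  {3,5,6,7,8}:1  {4,5,6,7,8}:5
  |U|=6: {0,1,4,6,7,8}:20  {1,4,5,6,7,8}:15  {2,3,5,6,7,8}:1  {3,4,5,6,7,8}:6
  |U|=7: {0,1,4,5,6,7,8}:35  {1,3,4,5,6,7,8}:21  {2,3,4,5,6,7,8}:7
  start at 0(b): 28
  start at 2(a): 56
sum over floor = 84

84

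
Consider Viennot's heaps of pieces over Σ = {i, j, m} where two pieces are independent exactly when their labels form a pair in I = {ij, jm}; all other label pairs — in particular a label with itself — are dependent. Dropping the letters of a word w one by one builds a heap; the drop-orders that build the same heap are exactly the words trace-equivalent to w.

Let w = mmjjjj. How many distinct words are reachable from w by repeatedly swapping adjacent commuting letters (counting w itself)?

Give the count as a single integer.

15

#0=m has no predecessor
#1=m depends on [0:m]
#2=j has no predecessor
#3=j depends on [2:j]
#4=j depends on [3:j]
#5=j depends on [4:j]
sources: [0:m, 2:j]
N(rest) = Σ N(rest − s) over sources s of rest; N(one piece) = 1:
  size 1 → [1]=1  [5]=1
  size 2 → [0,1]=1  [1,5]=2  [4,5]=1
  size 3 → [0,1,5]=3  [1,4,5]=3  [3,4,5]=1
  size 4 → [0,1,4,5]=6  [1,3,4,5]=4  [2,3,4,5]=1
  first=0(m) contributes 5
  first=2(j) contributes 10
|[w]| = 15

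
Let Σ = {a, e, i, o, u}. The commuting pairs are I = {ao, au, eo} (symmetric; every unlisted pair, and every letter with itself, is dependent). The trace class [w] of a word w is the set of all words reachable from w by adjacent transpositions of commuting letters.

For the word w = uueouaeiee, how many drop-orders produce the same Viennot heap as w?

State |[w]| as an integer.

0(u) covers ∅
1(u) covers 0:u
2(e) covers 1:u
3(o) covers 1:u
4(u) covers 2:e, 3:o
5(a) covers 2:e
6(e) covers 4:u, 5:a
7(i) covers 6:e
8(e) covers 7:i
9(e) covers 8:e
floor of heap: 0:u
completions by unplaced set U, small U first (add the entries for U minus each lowest piece of U):
  |U|=1: {9}:1
  |U|=2: {8,9}:1
  |U|=3: {7,8,9}:1
  |U|=4: {6,7,8,9}:1
  |U|=5: {4,6,7,8,9}:1  {5,6,7,8,9}:1
  |U|=6: {3,4,6,7,8,9}:1  {4,5,6,7,8,9}:2
  |U|=7: {2,4,5,6,7,8,9}:2  {3,4,5,6,7,8,9}:3
  |U|=8: {2,3,4,5,6,7,8,9}:5
  start at 0(u): 5

5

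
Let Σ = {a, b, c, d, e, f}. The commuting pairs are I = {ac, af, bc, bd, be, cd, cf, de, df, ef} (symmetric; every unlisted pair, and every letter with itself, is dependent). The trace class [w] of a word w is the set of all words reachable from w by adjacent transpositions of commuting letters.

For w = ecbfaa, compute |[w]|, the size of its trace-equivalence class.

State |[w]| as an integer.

30

#0=e has no predecessor
#1=c depends on [0:e]
#2=b has no predecessor
#3=f depends on [2:b]
#4=a depends on [0:e, 2:b]
#5=a depends on [4:a]
sources: [0:e, 2:b]
N(rest) = Σ N(rest − s) over sources s of rest; N(one piece) = 1:
  size 1 → [1]=1  [3]=1  [5]=1
  size 2 → [1,3]=2  [1,5]=2  [3,5]=2  [4,5]=1
  size 3 → [1,3,5]=6  [1,4,5]=3  [3,4,5]=3
  size 4 → [0,1,4,5]=3  [1,3,4,5]=12  [2,3,4,5]=3
  first=0(e) contributes 15
  first=2(b) contributes 15
|[w]| = 30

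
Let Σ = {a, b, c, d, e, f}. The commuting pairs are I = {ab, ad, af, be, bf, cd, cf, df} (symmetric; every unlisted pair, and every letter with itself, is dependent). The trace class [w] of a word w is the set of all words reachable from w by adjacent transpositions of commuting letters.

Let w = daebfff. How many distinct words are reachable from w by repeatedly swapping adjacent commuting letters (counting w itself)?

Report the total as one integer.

11

#0=d has no predecessor
#1=a has no predecessor
#2=e depends on [0:d, 1:a]
#3=b depends on [0:d]
#4=f depends on [2:e]
#5=f depends on [4:f]
#6=f depends on [5:f]
sources: [0:d, 1:a]
N(rest) = Σ N(rest − s) over sources s of rest; N(one piece) = 1:
  size 1 → [3]=1  [6]=1
  size 2 → [3,6]=2  [5,6]=1
  size 3 → [3,5,6]=3  [4,5,6]=1
  size 4 → [2,4,5,6]=1  [3,4,5,6]=4
  size 5 → [1,2,4,5,6]=1  [2,3,4,5,6]=5
  first=0(d) contributes 6
  first=1(a) contributes 5
|[w]| = 11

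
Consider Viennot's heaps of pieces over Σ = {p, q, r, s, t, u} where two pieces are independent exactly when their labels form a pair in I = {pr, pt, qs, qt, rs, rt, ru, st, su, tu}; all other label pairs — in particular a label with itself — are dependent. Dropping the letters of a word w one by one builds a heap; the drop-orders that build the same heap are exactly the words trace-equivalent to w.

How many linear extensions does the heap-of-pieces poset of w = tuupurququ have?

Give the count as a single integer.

50

0(t) covers ∅
1(u) covers ∅
2(u) covers 1:u
3(p) covers 2:u
4(u) covers 3:p
5(r) covers ∅
6(q) covers 4:u, 5:r
7(u) covers 6:q
8(q) covers 7:u
9(u) covers 8:q
floor of heap: 0:t, 1:u, 5:r
completions by unplaced set U, small U first (add the entries for U minus each lowest piece of U):
  |U|=1: {0}:1  {9}:1
  |U|=2: {0,9}:2  {8,9}:1
  |U|=3: {0,8,9}:3  {7,8,9}:1
  |U|=4: {0,7,8,9}:4  {6,7,8,9}:1
  |U|=5: {0,6,7,8,9}:5  {4,6,7,8,9}:1  {5,6,7,8,9}:1
  |U|=6: {0,4,6,7,8,9}:6  {0,5,6,7,8,9}:6  {3,4,6,7,8,9}:1  {4,5,6,7,8,9}:2
  |U|=7: {0,3,4,6,7,8,9}:7  {0,4,5,6,7,8,9}:14  {2,3,4,6,7,8,9}:1  {3,4,5,6,7,8,9}:3
  |U|=8: {0,2,3,4,6,7,8,9}:8  {0,3,4,5,6,7,8,9}:24  {1,2,3,4,6,7,8,9}:1  {2,3,4,5,6,7,8,9}:4
  start at 0(t): 5
  start at 1(u): 36
  start at 5(r): 9
sum over floor = 50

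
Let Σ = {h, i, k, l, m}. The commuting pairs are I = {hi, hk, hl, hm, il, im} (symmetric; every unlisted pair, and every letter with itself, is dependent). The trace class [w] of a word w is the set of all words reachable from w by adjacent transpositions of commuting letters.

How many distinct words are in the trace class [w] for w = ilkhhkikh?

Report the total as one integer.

0(i) covers ∅
1(l) covers ∅
2(k) covers 0:i, 1:l
3(h) covers ∅
4(h) covers 3:h
5(k) covers 2:k
6(i) covers 5:k
7(k) covers 6:i
8(h) covers 4:h
floor of heap: 0:i, 1:l, 3:h
completions by unplaced set U, small U first (add the entries for U minus each lowest piece of U):
  |U|=1: {7}:1  {8}:1
  |U|=2: {4,8}:1  {6,7}:1  {7,8}:2
  |U|=3: {3,4,8}:1  {4,7,8}:3  {5,6,7}:1  {6,7,8}:3
  |U|=4: {2,5,6,7}:1  {3,4,7,8}:4  {4,6,7,8}:6  {5,6,7,8}:4
  |U|=5: {0,2,5,6,7}:1  {1,2,5,6,7}:1  {2,5,6,7,8}:5  {3,4,6,7,8}:10  {4,5,6,7,8}:10
  |U|=6: {0,1,2,5,6,7}:2  {0,2,5,6,7,8}:6  {1,2,5,6,7,8}:6  {2,4,5,6,7,8}:15  {3,4,5,6,7,8}:20
  |U|=7: {0,1,2,5,6,7,8}:14  {0,2,4,5,6,7,8}:21  {1,2,4,5,6,7,8}:21  {2,3,4,5,6,7,8}:35
  start at 0(i): 56
  start at 1(l): 56
  start at 3(h): 56
sum over floor = 168

168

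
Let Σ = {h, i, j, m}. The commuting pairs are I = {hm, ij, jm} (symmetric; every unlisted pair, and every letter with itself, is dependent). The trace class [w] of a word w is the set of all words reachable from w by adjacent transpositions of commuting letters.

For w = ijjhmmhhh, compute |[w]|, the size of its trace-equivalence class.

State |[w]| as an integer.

piece 0:i — minimal
piece 1:j — minimal
piece 2:j rests on {1:j}
piece 3:h rests on {0:i, 2:j}
piece 4:m rests on {0:i}
piece 5:m rests on {4:m}
piece 6:h rests on {3:h}
piece 7:h rests on {6:h}
piece 8:h rests on {7:h}
minimal pieces: {0:i, 1:j}
ways to finish when only these pieces remain (= sum over removing one remaining piece with nothing left below it):
  1 left: {5}→1  {8}→1
  2 left: {4,5}→1  {5,8}→2  {7,8}→1
  3 left: {4,5,8}→3  {5,7,8}→3  {6,7,8}→1
  4 left: {3,6,7,8}→1  {4,5,7,8}→6  {5,6,7,8}→4
  5 left: {2,3,6,7,8}→1  {3,5,6,7,8}→5  {4,5,6,7,8}→10
  6 left: {1,2,3,6,7,8}→1  {2,3,5,6,7,8}→6  {3,4,5,6,7,8}→15
  7 left: {0,3,4,5,6,7,8}→15  {1,2,3,5,6,7,8}→7  {2,3,4,5,6,7,8}→21
  placing 0:i first → 28 extensions
  placing 1:j first → 36 extensions
total linear extensions = 64

64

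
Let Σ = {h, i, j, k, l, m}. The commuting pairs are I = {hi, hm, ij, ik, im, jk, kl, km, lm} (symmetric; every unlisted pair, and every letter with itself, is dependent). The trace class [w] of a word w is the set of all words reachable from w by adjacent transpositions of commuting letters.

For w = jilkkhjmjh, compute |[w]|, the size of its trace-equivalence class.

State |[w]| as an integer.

20

piece 0:j — minimal
piece 1:i — minimal
piece 2:l rests on {0:j, 1:i}
piece 3:k — minimal
piece 4:k rests on {3:k}
piece 5:h rests on {2:l, 4:k}
piece 6:j rests on {5:h}
piece 7:m rests on {6:j}
piece 8:j rests on {7:m}
piece 9:h rests on {8:j}
minimal pieces: {0:j, 1:i, 3:k}
ways to finish when only these pieces remain (= sum over removing one remaining piece with nothing left below it):
  1 left: {9}→1
  2 left: {8,9}→1
  3 left: {7,8,9}→1
  4 left: {6,7,8,9}→1
  5 left: {5,6,7,8,9}→1
  6 left: {2,5,6,7,8,9}→1  {4,5,6,7,8,9}→1
  7 left: {0,2,5,6,7,8,9}→1  {1,2,5,6,7,8,9}→1  {2,4,5,6,7,8,9}→2  {3,4,5,6,7,8,9}→1
  8 left: {0,1,2,5,6,7,8,9}→2  {0,2,4,5,6,7,8,9}→3  {1,2,4,5,6,7,8,9}→3  {2,3,4,5,6,7,8,9}→3
  placing 0:j first → 6 extensions
  placing 1:i first → 6 extensions
  placing 3:k first → 8 extensions
total linear extensions = 20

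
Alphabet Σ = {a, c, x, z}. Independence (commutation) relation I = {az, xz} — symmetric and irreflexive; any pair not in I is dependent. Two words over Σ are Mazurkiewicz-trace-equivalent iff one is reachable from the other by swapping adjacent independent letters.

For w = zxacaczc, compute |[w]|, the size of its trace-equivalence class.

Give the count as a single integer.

3

piece 0:z — minimal
piece 1:x — minimal
piece 2:a rests on {1:x}
piece 3:c rests on {0:z, 2:a}
piece 4:a rests on {3:c}
piece 5:c rests on {4:a}
piece 6:z rests on {5:c}
piece 7:c rests on {6:z}
minimal pieces: {0:z, 1:x}
ways to finish when only these pieces remain (= sum over removing one remaining piece with nothing left below it):
  1 left: {7}→1
  2 left: {6,7}→1
  3 left: {5,6,7}→1
  4 left: {4,5,6,7}→1
  5 left: {3,4,5,6,7}→1
  6 left: {0,3,4,5,6,7}→1  {2,3,4,5,6,7}→1
  placing 0:z first → 1 extensions
  placing 1:x first → 2 extensions
total linear extensions = 3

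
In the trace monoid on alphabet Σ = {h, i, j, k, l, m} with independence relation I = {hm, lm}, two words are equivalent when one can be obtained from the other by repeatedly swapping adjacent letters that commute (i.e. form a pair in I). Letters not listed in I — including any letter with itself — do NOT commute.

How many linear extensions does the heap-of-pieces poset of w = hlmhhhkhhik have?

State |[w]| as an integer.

0(h) covers ∅
1(l) covers 0:h
2(m) covers ∅
3(h) covers 1:l
4(h) covers 3:h
5(h) covers 4:h
6(k) covers 2:m, 5:h
7(h) covers 6:k
8(h) covers 7:h
9(i) covers 8:h
10(k) covers 9:i
floor of heap: 0:h, 2:m
completions by unplaced set U, small U first (add the entries for U minus each lowest piece of U):
  |U|=1: {10}:1
  |U|=2: {9,10}:1
  |U|=3: {8,9,10}:1
  |U|=4: {7,8,9,10}:1
  |U|=5: {6,7,8,9,10}:1
  |U|=6: {2,6,7,8,9,10}:1  {5,6,7,8,9,10}:1
  |U|=7: {2,5,6,7,8,9,10}:2  {4,5,6,7,8,9,10}:1
  |U|=8: {2,4,5,6,7,8,9,10}:3  {3,4,5,6,7,8,9,10}:1
  |U|=9: {1,3,4,5,6,7,8,9,10}:1  {2,3,4,5,6,7,8,9,10}:4
  start at 0(h): 5
  start at 2(m): 1
sum over floor = 6

6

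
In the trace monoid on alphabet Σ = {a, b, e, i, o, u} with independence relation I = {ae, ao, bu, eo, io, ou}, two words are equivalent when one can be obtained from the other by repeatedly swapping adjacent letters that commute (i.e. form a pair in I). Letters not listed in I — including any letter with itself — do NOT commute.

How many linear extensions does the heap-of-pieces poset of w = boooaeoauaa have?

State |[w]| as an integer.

drop 0:b onto floor
drop 1:o onto {0:b}
drop 2:o onto {1:o}
drop 3:o onto {2:o}
drop 4:a onto {0:b}
drop 5:e onto {0:b}
drop 6:o onto {3:o}
drop 7:a onto {4:a}
drop 8:u onto {5:e, 7:a}
drop 9:a onto {8:u}
drop 10:a onto {9:a}
ground layer = {0:b}
drop-orders for the pieces not yet dropped (sum over which currently-grounded one goes next):
  1 to go: {6} 1  {10} 1
  2 to go: {3,6} 1  {6,10} 2  {9,10} 1
  3 to go: {2,3,6} 1  {3,6,10} 3  {6,9,10} 3  {8,9,10} 1
  4 to go: {1,2,3,6} 1  {2,3,6,10} 4  {3,6,9,10} 6  {5,8,9,10} 1  {6,8,9,10} 4  {7,8,9,10} 1
  5 to go: {1,2,3,6,10} 5  {2,3,6,9,10} 10  {3,6,8,9,10} 10  {4,7,8,9,10} 1  {5,6,8,9,10} 5  {5,7,8,9,10} 2  {6,7,8,9,10} 5
  6 to go: {1,2,3,6,9,10} 15  {2,3,6,8,9,10} 20  {3,5,6,8,9,10} 15  {3,6,7,8,9,10} 15  {4,5,7,8,9,10} 3  {4,6,7,8,9,10} 6  {5,6,7,8,9,10} 12
  7 to go: {1,2,3,6,8,9,10} 35  {2,3,5,6,8,9,10} 35  {2,3,6,7,8,9,10} 35  {3,4,6,7,8,9,10} 21  {3,5,6,7,8,9,10} 42  {4,5,6,7,8,9,10} 21
  8 to go: {1,2,3,5,6,8,9,10} 70  {1,2,3,6,7,8,9,10} 70  {2,3,4,6,7,8,9,10} 56  {2,3,5,6,7,8,9,10} 112  {3,4,5,6,7,8,9,10} 84
  9 to go: {1,2,3,4,6,7,8,9,10} 126  {1,2,3,5,6,7,8,9,10} 252  {2,3,4,5,6,7,8,9,10} 252
  if 0:b drops first: 630 orders

630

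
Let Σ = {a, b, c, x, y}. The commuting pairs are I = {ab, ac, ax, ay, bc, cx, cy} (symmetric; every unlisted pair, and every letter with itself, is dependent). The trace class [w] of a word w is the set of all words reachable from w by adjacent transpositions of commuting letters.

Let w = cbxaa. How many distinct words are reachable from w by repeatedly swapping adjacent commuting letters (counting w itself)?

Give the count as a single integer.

#0=c has no predecessor
#1=b has no predecessor
#2=x depends on [1:b]
#3=a has no predecessor
#4=a depends on [3:a]
sources: [0:c, 1:b, 3:a]
N(rest) = Σ N(rest − s) over sources s of rest; N(one piece) = 1:
  size 1 → [0]=1  [2]=1  [4]=1
  size 2 → [0,2]=2  [0,4]=2  [1,2]=1  [2,4]=2  [3,4]=1
  size 3 → [0,1,2]=3  [0,2,4]=6  [0,3,4]=3  [1,2,4]=3  [2,3,4]=3
  first=0(c) contributes 6
  first=1(b) contributes 12
  first=3(a) contributes 12
|[w]| = 30

30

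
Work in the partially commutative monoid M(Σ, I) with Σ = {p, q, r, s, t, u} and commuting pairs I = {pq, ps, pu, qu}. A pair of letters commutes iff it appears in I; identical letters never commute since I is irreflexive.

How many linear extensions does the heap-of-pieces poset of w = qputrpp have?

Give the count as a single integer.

6

drop 0:q onto floor
drop 1:p onto floor
drop 2:u onto floor
drop 3:t onto {0:q, 1:p, 2:u}
drop 4:r onto {3:t}
drop 5:p onto {4:r}
drop 6:p onto {5:p}
ground layer = {0:q, 1:p, 2:u}
drop-orders for the pieces not yet dropped (sum over which currently-grounded one goes next):
  1 to go: {6} 1
  2 to go: {5,6} 1
  3 to go: {4,5,6} 1
  4 to go: {3,4,5,6} 1
  5 to go: {0,3,4,5,6} 1  {1,3,4,5,6} 1  {2,3,4,5,6} 1
  if 0:q drops first: 2 orders
  if 1:p drops first: 2 orders
  if 2:u drops first: 2 orders
heap linearizations: 6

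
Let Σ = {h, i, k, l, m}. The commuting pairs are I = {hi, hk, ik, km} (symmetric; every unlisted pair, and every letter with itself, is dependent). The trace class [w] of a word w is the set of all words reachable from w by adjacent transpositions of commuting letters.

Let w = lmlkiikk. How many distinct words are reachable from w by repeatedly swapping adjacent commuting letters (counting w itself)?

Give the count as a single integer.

#0=l has no predecessor
#1=m depends on [0:l]
#2=l depends on [1:m]
#3=k depends on [2:l]
#4=i depends on [2:l]
#5=i depends on [4:i]
#6=k depends on [3:k]
#7=k depends on [6:k]
sources: [0:l]
N(rest) = Σ N(rest − s) over sources s of rest; N(one piece) = 1:
  size 1 → [5]=1  [7]=1
  size 2 → [4,5]=1  [5,7]=2  [6,7]=1
  size 3 → [3,6,7]=1  [4,5,7]=3  [5,6,7]=3
  size 4 → [3,5,6,7]=4  [4,5,6,7]=6
  size 5 → [3,4,5,6,7]=10
  size 6 → [2,3,4,5,6,7]=10
  first=0(l) contributes 10

10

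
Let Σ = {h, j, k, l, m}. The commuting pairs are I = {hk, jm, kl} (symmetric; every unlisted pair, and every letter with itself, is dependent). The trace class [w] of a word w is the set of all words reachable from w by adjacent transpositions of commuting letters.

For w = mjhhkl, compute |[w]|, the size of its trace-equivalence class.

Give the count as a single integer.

0(m) covers ∅
1(j) covers ∅
2(h) covers 0:m, 1:j
3(h) covers 2:h
4(k) covers 0:m, 1:j
5(l) covers 3:h
floor of heap: 0:m, 1:j
completions by unplaced set U, small U first (add the entries for U minus each lowest piece of U):
  |U|=1: {4}:1  {5}:1
  |U|=2: {3,5}:1  {4,5}:2
  |U|=3: {2,3,5}:1  {3,4,5}:3
  |U|=4: {2,3,4,5}:4
  start at 0(m): 4
  start at 1(j): 4
sum over floor = 8

8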